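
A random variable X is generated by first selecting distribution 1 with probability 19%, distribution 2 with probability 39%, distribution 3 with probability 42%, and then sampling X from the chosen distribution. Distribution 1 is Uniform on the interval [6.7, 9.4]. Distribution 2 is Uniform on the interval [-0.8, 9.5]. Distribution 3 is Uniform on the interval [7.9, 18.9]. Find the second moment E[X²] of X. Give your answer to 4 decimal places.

For each component E[X²] = Var + (mean)², giving 1: 65.41; 2: 27.7633; 3: 189.643.
Overall E[X²] = 0.19·65.41 + 0.39·27.7633 + 0.42·189.643 = 102.906.

102.9058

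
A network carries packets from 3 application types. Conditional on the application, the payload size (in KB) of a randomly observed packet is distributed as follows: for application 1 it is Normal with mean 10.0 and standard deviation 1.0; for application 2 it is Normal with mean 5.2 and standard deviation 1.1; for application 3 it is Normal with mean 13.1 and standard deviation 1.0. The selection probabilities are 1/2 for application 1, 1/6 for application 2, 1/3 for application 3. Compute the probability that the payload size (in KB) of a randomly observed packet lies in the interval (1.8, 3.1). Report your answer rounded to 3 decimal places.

0.005

Conditional on each application, P(1.8 < X < 3.1): 1: 2.60003e-12; 2: 0.0271275; 3: 0.
By total probability, P(1.8 < X < 3.1) = 0.5·2.60003e-12 + 0.166667·0.0271275 + 0.333333·0 = 0.00452124.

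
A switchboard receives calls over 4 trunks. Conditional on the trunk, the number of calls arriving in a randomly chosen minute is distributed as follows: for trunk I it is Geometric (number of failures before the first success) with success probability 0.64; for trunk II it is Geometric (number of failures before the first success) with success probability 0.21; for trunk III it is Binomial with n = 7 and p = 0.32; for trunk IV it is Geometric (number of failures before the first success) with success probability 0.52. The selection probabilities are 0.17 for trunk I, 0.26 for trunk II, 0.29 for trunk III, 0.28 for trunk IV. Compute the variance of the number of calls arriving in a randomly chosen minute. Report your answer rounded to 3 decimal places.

7.245

Per component, I: μ=0.5625, E[X²]=1.19531; II: μ=3.7619, E[X²]=32.0658; III: μ=2.24, E[X²]=6.5408; IV: μ=0.923077, E[X²]=2.62722.
E[X] = 0.17·0.5625 + 0.26·3.7619 + 0.29·2.24 + 0.28·0.923077 = 1.98178.
E[X²] = 0.17·1.19531 + 0.26·32.0658 + 0.29·6.5408 + 0.28·2.62722 = 11.1728.
Var(X) = E[X²] − (E[X])² = 11.1728 − 3.92746 = 7.24529.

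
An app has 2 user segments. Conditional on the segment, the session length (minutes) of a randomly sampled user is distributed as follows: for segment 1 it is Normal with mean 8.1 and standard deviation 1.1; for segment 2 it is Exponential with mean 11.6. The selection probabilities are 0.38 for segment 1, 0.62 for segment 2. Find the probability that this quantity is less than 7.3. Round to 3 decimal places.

Conditional on each segment, P(X < 7.3): 1: 0.233529; 2: 0.467041.
By total probability, P(X < 7.3) = 0.38·0.233529 + 0.62·0.467041 = 0.378306.

0.378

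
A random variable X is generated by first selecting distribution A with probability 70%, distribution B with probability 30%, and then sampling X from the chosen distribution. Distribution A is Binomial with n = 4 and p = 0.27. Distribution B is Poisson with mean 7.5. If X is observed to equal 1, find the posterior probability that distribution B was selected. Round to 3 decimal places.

0.004

Likelihoods P(X=1 | ·): A: 0.420138; B: 0.00414813.
Posterior ∝ prior × likelihood. Numerator for B: 0.3·0.00414813 = 0.00124444.
Normalizing constant: 0.7·0.420138 + 0.3·0.00414813 = 0.295341.
P(B | observation) = 0.00124444 / 0.295341 = 0.00421357.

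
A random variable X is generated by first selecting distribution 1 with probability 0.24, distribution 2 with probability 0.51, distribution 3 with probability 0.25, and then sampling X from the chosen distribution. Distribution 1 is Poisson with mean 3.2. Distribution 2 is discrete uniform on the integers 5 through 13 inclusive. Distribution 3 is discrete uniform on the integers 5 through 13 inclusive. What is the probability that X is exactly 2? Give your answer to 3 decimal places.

Conditional on each component, P(X = 2): 1: 0.208702; 2: 0; 3: 0.
By total probability, P(X = 2) = 0.24·0.208702 + 0.51·0 + 0.25·0 = 0.0500886.

0.050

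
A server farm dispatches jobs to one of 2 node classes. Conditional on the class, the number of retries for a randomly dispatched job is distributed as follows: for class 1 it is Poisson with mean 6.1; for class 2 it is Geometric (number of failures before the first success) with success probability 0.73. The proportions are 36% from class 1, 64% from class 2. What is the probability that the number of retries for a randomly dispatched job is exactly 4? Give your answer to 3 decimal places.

0.049

Conditional on each class, P(X = 4): 1: 0.129393; 2: 0.00387952.
By total probability, P(X = 4) = 0.36·0.129393 + 0.64·0.00387952 = 0.0490645.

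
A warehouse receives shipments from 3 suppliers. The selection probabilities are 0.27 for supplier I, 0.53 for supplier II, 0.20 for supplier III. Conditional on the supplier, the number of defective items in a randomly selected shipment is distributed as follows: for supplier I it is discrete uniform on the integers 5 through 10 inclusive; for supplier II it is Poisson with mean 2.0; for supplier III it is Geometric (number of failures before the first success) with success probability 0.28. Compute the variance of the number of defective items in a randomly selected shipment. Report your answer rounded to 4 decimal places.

9.3593

Per component, I: μ=7.5, E[X²]=59.1667; II: μ=2, E[X²]=6; III: μ=2.57143, E[X²]=15.7959.
E[X] = 0.27·7.5 + 0.53·2 + 0.2·2.57143 = 3.59929.
E[X²] = 0.27·59.1667 + 0.53·6 + 0.2·15.7959 = 22.3142.
Var(X) = E[X²] − (E[X])² = 22.3142 − 12.9549 = 9.35933.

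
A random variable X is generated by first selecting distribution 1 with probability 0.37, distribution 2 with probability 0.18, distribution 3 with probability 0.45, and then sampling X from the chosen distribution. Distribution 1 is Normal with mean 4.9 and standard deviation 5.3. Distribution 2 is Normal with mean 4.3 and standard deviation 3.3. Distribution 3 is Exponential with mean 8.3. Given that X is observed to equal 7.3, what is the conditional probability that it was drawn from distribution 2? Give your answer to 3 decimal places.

Likelihoods f(7.3 | ·): 1: 0.0679371; 2: 0.0799716; 3: 0.0499979.
Posterior ∝ prior × likelihood. Numerator for 2: 0.18·0.0799716 = 0.0143949.
Normalizing constant: 0.37·0.0679371 + 0.18·0.0799716 + 0.45·0.0499979 = 0.0620307.
P(2 | observation) = 0.0143949 / 0.0620307 = 0.232061.

0.232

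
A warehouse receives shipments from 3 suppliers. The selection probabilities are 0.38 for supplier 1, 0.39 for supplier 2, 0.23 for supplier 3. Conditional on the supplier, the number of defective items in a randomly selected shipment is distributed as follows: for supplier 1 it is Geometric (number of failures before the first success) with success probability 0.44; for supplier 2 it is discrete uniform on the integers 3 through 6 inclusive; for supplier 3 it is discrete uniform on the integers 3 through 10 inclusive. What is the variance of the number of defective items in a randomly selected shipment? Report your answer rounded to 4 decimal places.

Per component, 1: μ=1.27273, E[X²]=4.5124; 2: μ=4.5, E[X²]=21.5; 3: μ=6.5, E[X²]=47.5.
E[X] = 0.38·1.27273 + 0.39·4.5 + 0.23·6.5 = 3.73364.
E[X²] = 0.38·4.5124 + 0.39·21.5 + 0.23·47.5 = 21.0247.
Var(X) = E[X²] − (E[X])² = 21.0247 − 13.94 = 7.08467.

7.0847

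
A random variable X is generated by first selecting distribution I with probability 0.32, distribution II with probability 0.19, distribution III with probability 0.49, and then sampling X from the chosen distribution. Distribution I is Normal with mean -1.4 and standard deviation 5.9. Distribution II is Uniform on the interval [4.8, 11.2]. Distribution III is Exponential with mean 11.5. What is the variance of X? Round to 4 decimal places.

Per component, I: μ=-1.4, E[X²]=36.77; II: μ=8, E[X²]=67.4133; III: μ=11.5, E[X²]=264.5.
E[X] = 0.32·-1.4 + 0.19·8 + 0.49·11.5 = 6.707.
E[X²] = 0.32·36.77 + 0.19·67.4133 + 0.49·264.5 = 154.18.
Var(X) = E[X²] − (E[X])² = 154.18 − 44.9838 = 109.196.

109.1961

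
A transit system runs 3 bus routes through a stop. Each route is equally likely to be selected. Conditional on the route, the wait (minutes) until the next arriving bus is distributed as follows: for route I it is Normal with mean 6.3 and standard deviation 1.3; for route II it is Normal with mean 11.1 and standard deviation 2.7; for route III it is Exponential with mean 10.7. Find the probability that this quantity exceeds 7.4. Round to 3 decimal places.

0.538

Conditional on each route, P(X > 7.4): I: 0.198733; II: 0.914714; III: 0.50078.
By total probability, P(X > 7.4) = 0.333333·0.198733 + 0.333333·0.914714 + 0.333333·0.50078 = 0.538076.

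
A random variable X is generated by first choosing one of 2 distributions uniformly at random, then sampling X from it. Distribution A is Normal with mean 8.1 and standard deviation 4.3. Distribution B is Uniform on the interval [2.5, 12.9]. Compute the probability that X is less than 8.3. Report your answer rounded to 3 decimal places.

Conditional on each component, P(X < 8.3): A: 0.518549; B: 0.557692.
By total probability, P(X < 8.3) = 0.5·0.518549 + 0.5·0.557692 = 0.538121.

0.538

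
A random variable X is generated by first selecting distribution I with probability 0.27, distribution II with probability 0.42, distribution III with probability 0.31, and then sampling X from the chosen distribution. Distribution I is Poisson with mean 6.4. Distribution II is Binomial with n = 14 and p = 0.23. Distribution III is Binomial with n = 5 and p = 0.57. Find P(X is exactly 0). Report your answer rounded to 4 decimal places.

0.0158

Conditional on each component, P(X = 0): I: 0.00166156; II: 0.0257555; III: 0.0147008.
By total probability, P(X = 0) = 0.27·0.00166156 + 0.42·0.0257555 + 0.31·0.0147008 = 0.0158232.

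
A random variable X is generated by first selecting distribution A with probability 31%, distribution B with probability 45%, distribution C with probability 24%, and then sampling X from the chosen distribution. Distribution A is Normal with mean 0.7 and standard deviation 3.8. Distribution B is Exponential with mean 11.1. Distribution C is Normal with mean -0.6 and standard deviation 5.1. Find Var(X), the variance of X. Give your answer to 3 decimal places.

96.161

Per component, A: μ=0.7, E[X²]=14.93; B: μ=11.1, E[X²]=246.42; C: μ=-0.6, E[X²]=26.37.
E[X] = 0.31·0.7 + 0.45·11.1 + 0.24·-0.6 = 5.068.
E[X²] = 0.31·14.93 + 0.45·246.42 + 0.24·26.37 = 121.846.
Var(X) = E[X²] − (E[X])² = 121.846 − 25.6846 = 96.1615.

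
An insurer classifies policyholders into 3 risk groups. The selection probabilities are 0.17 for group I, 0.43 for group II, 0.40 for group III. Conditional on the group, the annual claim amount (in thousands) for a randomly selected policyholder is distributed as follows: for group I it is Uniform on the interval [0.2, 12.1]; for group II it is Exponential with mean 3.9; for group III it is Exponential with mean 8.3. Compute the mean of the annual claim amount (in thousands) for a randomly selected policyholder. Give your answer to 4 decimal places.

Component means — I: 6.15; II: 3.9; III: 8.3.
E[X] = 0.17·6.15 + 0.43·3.9 + 0.4·8.3 = 6.0425.

6.0425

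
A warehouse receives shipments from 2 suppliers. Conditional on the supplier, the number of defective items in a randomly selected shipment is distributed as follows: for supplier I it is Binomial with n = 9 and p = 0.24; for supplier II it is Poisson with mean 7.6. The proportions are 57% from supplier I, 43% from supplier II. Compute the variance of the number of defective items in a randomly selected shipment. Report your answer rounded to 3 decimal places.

Per component, I: μ=2.16, E[X²]=6.3072; II: μ=7.6, E[X²]=65.36.
E[X] = 0.57·2.16 + 0.43·7.6 = 4.4992.
E[X²] = 0.57·6.3072 + 0.43·65.36 = 31.6999.
Var(X) = E[X²] − (E[X])² = 31.6999 − 20.2428 = 11.4571.

11.457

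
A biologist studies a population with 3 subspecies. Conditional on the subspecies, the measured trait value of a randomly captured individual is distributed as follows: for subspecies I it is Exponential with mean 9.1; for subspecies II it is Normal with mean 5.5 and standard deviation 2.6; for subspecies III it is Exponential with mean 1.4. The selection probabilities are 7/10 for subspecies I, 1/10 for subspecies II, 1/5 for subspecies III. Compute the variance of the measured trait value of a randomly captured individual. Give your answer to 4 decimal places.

68.5790

Per component, I: μ=9.1, E[X²]=165.62; II: μ=5.5, E[X²]=37.01; III: μ=1.4, E[X²]=3.92.
E[X] = 0.7·9.1 + 0.1·5.5 + 0.2·1.4 = 7.2.
E[X²] = 0.7·165.62 + 0.1·37.01 + 0.2·3.92 = 120.419.
Var(X) = E[X²] − (E[X])² = 120.419 − 51.84 = 68.579.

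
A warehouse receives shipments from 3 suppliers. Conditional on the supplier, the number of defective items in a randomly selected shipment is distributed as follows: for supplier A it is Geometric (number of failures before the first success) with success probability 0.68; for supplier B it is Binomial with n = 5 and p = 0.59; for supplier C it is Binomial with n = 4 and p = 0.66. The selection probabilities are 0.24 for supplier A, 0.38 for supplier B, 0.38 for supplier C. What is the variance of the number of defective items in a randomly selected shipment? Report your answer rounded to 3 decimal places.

Per component, A: μ=0.470588, E[X²]=0.913495; B: μ=2.95, E[X²]=9.912; C: μ=2.64, E[X²]=7.8672.
E[X] = 0.24·0.470588 + 0.38·2.95 + 0.38·2.64 = 2.23714.
E[X²] = 0.24·0.913495 + 0.38·9.912 + 0.38·7.8672 = 6.97533.
Var(X) = E[X²] − (E[X])² = 6.97533 − 5.0048 = 1.97053.

1.971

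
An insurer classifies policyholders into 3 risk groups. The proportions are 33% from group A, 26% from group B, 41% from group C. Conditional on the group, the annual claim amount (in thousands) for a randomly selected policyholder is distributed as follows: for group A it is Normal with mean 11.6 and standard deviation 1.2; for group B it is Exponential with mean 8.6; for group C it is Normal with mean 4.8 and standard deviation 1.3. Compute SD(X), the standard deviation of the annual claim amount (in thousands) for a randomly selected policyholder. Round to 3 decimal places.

5.382

Per component, A: μ=11.6, E[X²]=136; B: μ=8.6, E[X²]=147.92; C: μ=4.8, E[X²]=24.73.
E[X] = 0.33·11.6 + 0.26·8.6 + 0.41·4.8 = 8.032.
E[X²] = 0.33·136 + 0.26·147.92 + 0.41·24.73 = 93.4785.
Var(X) = E[X²] − (E[X])² = 93.4785 − 64.513 = 28.9655.
SD(X) = √28.9655 = 5.38196.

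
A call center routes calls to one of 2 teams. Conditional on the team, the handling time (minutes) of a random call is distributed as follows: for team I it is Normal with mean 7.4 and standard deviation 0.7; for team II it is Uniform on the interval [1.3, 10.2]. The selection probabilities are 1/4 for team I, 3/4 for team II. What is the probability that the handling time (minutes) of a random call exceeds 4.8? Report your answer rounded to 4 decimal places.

Conditional on each team, P(X > 4.8): I: 0.999898; II: 0.606742.
By total probability, P(X > 4.8) = 0.25·0.999898 + 0.75·0.606742 = 0.705031.

0.7050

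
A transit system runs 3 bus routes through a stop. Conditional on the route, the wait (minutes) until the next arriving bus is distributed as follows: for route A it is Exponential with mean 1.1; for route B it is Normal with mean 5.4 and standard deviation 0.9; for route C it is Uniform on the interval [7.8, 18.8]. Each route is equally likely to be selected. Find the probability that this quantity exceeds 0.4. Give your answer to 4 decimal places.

0.8984

Conditional on each route, P(X > 0.4): A: 0.695144; B: 1; C: 1.
By total probability, P(X > 0.4) = 0.333333·0.695144 + 0.333333·1 + 0.333333·1 = 0.898381.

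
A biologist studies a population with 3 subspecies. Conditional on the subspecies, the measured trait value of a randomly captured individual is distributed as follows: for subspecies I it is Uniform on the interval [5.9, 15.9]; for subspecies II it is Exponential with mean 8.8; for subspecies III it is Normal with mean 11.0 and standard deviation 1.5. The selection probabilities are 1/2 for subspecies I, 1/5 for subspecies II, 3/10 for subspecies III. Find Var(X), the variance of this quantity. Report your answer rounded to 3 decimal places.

21.063

Per component, I: μ=10.9, E[X²]=127.143; II: μ=8.8, E[X²]=154.88; III: μ=11, E[X²]=123.25.
E[X] = 0.5·10.9 + 0.2·8.8 + 0.3·11 = 10.51.
E[X²] = 0.5·127.143 + 0.2·154.88 + 0.3·123.25 = 131.523.
Var(X) = E[X²] − (E[X])² = 131.523 − 110.46 = 21.0626.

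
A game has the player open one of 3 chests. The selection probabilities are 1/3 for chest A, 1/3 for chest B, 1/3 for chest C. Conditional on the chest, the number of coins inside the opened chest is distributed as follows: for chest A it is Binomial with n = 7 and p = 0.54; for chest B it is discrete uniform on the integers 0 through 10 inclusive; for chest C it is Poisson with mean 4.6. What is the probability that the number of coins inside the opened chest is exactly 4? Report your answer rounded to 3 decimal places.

0.189

Conditional on each chest, P(X = 4): A: 0.289679; B: 0.0909091; C: 0.187528.
By total probability, P(X = 4) = 0.333333·0.289679 + 0.333333·0.0909091 + 0.333333·0.187528 = 0.189372.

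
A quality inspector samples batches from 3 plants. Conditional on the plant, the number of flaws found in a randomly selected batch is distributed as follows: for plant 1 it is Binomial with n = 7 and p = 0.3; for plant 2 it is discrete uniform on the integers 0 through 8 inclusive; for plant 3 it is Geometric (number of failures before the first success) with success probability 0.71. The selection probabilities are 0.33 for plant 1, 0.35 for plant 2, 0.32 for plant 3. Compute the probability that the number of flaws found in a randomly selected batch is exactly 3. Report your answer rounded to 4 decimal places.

Conditional on each plant, P(X = 3): 1: 0.226894; 2: 0.111111; 3: 0.0173162.
By total probability, P(X = 3) = 0.33·0.226894 + 0.35·0.111111 + 0.32·0.0173162 = 0.119305.

0.1193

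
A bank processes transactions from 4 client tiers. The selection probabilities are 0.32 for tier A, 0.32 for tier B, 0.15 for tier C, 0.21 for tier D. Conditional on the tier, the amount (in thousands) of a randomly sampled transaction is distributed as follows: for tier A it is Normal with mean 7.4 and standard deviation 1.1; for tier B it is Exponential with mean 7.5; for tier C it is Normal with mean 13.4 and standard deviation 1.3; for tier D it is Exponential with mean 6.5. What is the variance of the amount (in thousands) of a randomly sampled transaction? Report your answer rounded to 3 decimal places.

32.534

Per component, A: μ=7.4, E[X²]=55.97; B: μ=7.5, E[X²]=112.5; C: μ=13.4, E[X²]=181.25; D: μ=6.5, E[X²]=84.5.
E[X] = 0.32·7.4 + 0.32·7.5 + 0.15·13.4 + 0.21·6.5 = 8.143.
E[X²] = 0.32·55.97 + 0.32·112.5 + 0.15·181.25 + 0.21·84.5 = 98.8429.
Var(X) = E[X²] − (E[X])² = 98.8429 − 66.3084 = 32.5345.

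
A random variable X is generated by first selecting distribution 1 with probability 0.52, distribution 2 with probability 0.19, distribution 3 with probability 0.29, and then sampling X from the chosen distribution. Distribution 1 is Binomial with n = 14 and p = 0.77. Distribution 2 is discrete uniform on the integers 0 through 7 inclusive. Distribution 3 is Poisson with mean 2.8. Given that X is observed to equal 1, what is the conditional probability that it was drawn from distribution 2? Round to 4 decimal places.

Likelihoods P(X=1 | ·): 1: 5.43351e-08; 2: 0.125; 3: 0.170268.
Posterior ∝ prior × likelihood. Numerator for 2: 0.19·0.125 = 0.02375.
Normalizing constant: 0.52·5.43351e-08 + 0.19·0.125 + 0.29·0.170268 = 0.0731278.
P(2 | observation) = 0.02375 / 0.0731278 = 0.324774.

0.3248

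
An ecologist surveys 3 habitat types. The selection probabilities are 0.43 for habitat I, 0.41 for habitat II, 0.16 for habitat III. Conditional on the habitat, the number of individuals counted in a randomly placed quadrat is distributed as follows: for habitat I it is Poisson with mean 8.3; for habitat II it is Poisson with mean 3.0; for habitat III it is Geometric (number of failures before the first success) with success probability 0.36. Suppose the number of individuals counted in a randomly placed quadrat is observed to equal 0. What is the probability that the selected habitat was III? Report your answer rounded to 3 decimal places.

Likelihoods P(X=0 | ·): I: 0.000248517; II: 0.0497871; III: 0.36.
Posterior ∝ prior × likelihood. Numerator for III: 0.16·0.36 = 0.0576.
Normalizing constant: 0.43·0.000248517 + 0.41·0.0497871 + 0.16·0.36 = 0.0781196.
P(III | observation) = 0.0576 / 0.0781196 = 0.737331.

0.737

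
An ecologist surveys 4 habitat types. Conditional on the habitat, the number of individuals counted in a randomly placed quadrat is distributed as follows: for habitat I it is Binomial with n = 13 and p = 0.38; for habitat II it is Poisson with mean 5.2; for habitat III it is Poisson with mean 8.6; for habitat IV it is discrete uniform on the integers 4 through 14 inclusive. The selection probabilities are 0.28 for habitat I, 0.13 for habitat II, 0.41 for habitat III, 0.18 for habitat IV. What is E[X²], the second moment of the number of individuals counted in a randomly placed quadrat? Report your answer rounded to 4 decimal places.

62.1114

For each component E[X²] = Var + (mean)², giving I: 27.4664; II: 32.24; III: 82.56; IV: 91.
Overall E[X²] = 0.28·27.4664 + 0.13·32.24 + 0.41·82.56 + 0.18·91 = 62.1114.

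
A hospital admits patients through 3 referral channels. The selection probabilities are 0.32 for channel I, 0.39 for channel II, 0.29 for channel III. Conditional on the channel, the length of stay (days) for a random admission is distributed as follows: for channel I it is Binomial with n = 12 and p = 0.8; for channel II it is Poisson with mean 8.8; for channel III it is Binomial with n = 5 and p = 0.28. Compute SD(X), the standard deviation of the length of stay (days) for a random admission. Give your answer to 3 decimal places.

4.105

Per component, I: μ=9.6, E[X²]=94.08; II: μ=8.8, E[X²]=86.24; III: μ=1.4, E[X²]=2.968.
E[X] = 0.32·9.6 + 0.39·8.8 + 0.29·1.4 = 6.91.
E[X²] = 0.32·94.08 + 0.39·86.24 + 0.29·2.968 = 64.5999.
Var(X) = E[X²] − (E[X])² = 64.5999 − 47.7481 = 16.8518.
SD(X) = √16.8518 = 4.1051.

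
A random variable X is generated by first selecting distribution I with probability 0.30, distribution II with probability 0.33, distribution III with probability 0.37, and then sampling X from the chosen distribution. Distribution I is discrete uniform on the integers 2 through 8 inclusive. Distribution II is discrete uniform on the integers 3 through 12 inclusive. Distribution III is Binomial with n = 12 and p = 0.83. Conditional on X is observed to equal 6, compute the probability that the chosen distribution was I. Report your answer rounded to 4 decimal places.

0.5456

Likelihoods P(X=6 | ·): I: 0.142857; II: 0.1; III: 0.00729179.
Posterior ∝ prior × likelihood. Numerator for I: 0.3·0.142857 = 0.0428571.
Normalizing constant: 0.3·0.142857 + 0.33·0.1 + 0.37·0.00729179 = 0.0785551.
P(I | observation) = 0.0428571 / 0.0785551 = 0.545568.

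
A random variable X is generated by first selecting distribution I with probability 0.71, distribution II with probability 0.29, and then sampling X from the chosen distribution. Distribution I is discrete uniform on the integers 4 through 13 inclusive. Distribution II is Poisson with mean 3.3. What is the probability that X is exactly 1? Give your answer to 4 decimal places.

Conditional on each component, P(X = 1): I: 0; II: 0.121714.
By total probability, P(X = 1) = 0.71·0 + 0.29·0.121714 = 0.0352972.

0.0353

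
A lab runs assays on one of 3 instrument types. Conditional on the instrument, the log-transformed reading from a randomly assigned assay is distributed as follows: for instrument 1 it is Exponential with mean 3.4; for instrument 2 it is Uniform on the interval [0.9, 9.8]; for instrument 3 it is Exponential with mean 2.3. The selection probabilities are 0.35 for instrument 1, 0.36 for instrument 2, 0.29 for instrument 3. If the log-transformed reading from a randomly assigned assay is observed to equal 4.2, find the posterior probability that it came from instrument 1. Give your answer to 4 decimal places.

Likelihoods f(4.2 | ·): 1: 0.0855145; 2: 0.11236; 3: 0.0700185.
Posterior ∝ prior × likelihood. Numerator for 1: 0.35·0.0855145 = 0.0299301.
Normalizing constant: 0.35·0.0855145 + 0.36·0.11236 + 0.29·0.0700185 = 0.0906849.
P(1 | observation) = 0.0299301 / 0.0906849 = 0.330045.

0.3300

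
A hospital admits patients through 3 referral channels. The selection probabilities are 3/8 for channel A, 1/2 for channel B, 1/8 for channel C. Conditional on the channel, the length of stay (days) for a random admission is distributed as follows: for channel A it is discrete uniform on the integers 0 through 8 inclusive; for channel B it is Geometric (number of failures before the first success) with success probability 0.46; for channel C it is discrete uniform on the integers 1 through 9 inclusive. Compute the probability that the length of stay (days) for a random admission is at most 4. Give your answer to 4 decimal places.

Conditional on each channel, P(X ≤ 4): A: 0.555556; B: 0.954083; C: 0.444444.
By total probability, P(X ≤ 4) = 0.375·0.555556 + 0.5·0.954083 + 0.125·0.444444 = 0.740931.

0.7409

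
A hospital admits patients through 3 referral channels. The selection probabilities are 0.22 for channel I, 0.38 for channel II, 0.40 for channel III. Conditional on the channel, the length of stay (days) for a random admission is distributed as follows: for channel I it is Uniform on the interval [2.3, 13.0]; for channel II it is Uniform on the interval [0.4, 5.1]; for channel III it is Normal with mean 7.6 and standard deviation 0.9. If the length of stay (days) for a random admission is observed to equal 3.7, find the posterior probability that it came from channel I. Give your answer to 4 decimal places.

Likelihoods f(3.7 | ·): I: 0.0934579; II: 0.212766; III: 3.70787e-05.
Posterior ∝ prior × likelihood. Numerator for I: 0.22·0.0934579 = 0.0205607.
Normalizing constant: 0.22·0.0934579 + 0.38·0.212766 + 0.4·3.70787e-05 = 0.101427.
P(I | observation) = 0.0205607 / 0.101427 = 0.202715.

0.2027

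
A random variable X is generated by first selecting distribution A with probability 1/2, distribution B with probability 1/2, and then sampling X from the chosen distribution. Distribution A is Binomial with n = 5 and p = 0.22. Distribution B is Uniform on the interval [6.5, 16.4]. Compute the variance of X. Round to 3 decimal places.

31.293

Per component, A: μ=1.1, E[X²]=2.068; B: μ=11.45, E[X²]=139.27.
E[X] = 0.5·1.1 + 0.5·11.45 = 6.275.
E[X²] = 0.5·2.068 + 0.5·139.27 = 70.669.
Var(X) = E[X²] − (E[X])² = 70.669 − 39.3756 = 31.2934.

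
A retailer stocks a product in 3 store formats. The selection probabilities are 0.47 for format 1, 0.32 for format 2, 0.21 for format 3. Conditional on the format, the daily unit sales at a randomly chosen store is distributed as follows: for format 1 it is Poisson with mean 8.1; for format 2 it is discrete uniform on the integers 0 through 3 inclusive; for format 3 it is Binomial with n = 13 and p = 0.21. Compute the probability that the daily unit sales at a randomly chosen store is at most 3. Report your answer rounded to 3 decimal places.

0.489

Conditional on each format, P(X ≤ 3): 1: 0.0396053; 2: 1; 3: 0.716078.
By total probability, P(X ≤ 3) = 0.47·0.0396053 + 0.32·1 + 0.21·0.716078 = 0.488991.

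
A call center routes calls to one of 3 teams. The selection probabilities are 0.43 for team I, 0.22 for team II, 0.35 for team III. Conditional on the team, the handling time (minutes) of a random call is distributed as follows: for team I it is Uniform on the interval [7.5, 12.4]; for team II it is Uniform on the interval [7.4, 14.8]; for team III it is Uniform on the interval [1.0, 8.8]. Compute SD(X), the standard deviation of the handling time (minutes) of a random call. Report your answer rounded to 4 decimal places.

3.2499

Per component, I: μ=9.95, E[X²]=101.003; II: μ=11.1, E[X²]=127.773; III: μ=4.9, E[X²]=29.08.
E[X] = 0.43·9.95 + 0.22·11.1 + 0.35·4.9 = 8.4355.
E[X²] = 0.43·101.003 + 0.22·127.773 + 0.35·29.08 = 81.7196.
Var(X) = E[X²] − (E[X])² = 81.7196 − 71.1577 = 10.5619.
SD(X) = √10.5619 = 3.24991.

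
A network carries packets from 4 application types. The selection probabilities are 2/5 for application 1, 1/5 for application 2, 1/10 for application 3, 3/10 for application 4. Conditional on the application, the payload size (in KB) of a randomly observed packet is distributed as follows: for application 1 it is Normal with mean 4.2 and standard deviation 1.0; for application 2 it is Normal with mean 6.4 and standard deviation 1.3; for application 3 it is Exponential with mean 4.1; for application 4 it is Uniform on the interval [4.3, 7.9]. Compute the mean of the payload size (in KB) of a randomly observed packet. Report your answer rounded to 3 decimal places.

Component means — 1: 4.2; 2: 6.4; 3: 4.1; 4: 6.1.
E[X] = 0.4·4.2 + 0.2·6.4 + 0.1·4.1 + 0.3·6.1 = 5.2.

5.200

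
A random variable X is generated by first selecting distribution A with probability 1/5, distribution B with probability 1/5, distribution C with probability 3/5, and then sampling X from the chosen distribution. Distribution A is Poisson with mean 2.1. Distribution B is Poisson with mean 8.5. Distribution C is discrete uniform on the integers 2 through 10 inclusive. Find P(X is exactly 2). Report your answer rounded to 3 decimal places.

Conditional on each component, P(X = 2): A: 0.270016; B: 0.00735029; C: 0.111111.
By total probability, P(X = 2) = 0.2·0.270016 + 0.2·0.00735029 + 0.6·0.111111 = 0.12214.

0.122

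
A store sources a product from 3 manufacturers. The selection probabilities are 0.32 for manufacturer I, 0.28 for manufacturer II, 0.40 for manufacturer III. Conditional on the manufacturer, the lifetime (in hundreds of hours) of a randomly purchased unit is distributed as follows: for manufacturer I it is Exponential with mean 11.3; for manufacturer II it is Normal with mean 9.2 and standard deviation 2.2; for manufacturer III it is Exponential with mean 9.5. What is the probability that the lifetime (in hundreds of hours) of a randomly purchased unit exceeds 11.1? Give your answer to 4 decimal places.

Conditional on each manufacturer, P(X > 11.1): I: 0.374449; II: 0.193894; III: 0.310857.
By total probability, P(X > 11.1) = 0.32·0.374449 + 0.28·0.193894 + 0.4·0.310857 = 0.298457.

0.2985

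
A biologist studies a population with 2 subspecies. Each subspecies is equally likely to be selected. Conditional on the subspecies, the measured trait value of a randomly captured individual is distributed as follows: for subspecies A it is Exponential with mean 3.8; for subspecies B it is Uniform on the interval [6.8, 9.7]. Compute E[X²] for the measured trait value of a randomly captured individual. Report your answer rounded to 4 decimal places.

48.8217

For each component E[X²] = Var + (mean)², giving A: 28.88; B: 68.7633.
Overall E[X²] = 0.5·28.88 + 0.5·68.7633 = 48.8217.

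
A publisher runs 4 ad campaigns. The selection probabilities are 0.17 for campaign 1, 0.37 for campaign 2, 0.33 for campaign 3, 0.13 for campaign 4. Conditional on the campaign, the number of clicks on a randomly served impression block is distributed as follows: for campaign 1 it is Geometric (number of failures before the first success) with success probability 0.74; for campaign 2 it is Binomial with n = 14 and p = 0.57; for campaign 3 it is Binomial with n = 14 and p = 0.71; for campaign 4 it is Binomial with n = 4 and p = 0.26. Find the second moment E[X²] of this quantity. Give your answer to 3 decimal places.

58.730

For each component E[X²] = Var + (mean)², giving 1: 0.598247; 2: 67.1118; 3: 101.686; 4: 1.8512.
Overall E[X²] = 0.17·0.598247 + 0.37·67.1118 + 0.33·101.686 + 0.13·1.8512 = 58.7302.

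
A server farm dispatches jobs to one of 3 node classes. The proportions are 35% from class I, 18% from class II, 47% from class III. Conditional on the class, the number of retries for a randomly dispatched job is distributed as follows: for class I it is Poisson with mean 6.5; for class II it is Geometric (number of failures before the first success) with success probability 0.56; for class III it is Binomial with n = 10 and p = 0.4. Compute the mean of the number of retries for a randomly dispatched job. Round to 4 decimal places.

4.2964

Component means — I: 6.5; II: 0.785714; III: 4.
E[X] = 0.35·6.5 + 0.18·0.785714 + 0.47·4 = 4.29643.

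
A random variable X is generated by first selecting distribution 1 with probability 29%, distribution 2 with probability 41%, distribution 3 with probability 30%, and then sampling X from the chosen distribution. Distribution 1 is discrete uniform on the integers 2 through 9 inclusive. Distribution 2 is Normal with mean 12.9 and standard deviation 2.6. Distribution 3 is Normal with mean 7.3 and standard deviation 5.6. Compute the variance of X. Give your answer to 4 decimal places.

24.3522

Per component, 1: μ=5.5, E[X²]=35.5; 2: μ=12.9, E[X²]=173.17; 3: μ=7.3, E[X²]=84.65.
E[X] = 0.29·5.5 + 0.41·12.9 + 0.3·7.3 = 9.074.
E[X²] = 0.29·35.5 + 0.41·173.17 + 0.3·84.65 = 106.69.
Var(X) = E[X²] − (E[X])² = 106.69 − 82.3375 = 24.3522.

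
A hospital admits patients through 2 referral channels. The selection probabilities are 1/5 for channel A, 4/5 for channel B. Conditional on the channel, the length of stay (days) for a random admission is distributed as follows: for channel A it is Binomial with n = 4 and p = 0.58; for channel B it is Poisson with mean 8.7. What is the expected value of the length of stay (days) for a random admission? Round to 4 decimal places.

7.4240

Component means — A: 2.32; B: 8.7.
E[X] = 0.2·2.32 + 0.8·8.7 = 7.424.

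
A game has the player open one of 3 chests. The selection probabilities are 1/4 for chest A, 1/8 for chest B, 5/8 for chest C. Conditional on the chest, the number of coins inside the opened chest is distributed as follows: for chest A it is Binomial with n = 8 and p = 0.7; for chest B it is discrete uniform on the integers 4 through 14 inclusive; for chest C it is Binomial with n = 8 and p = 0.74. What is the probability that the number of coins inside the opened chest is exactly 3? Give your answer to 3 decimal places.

0.029

Conditional on each chest, P(X = 3): A: 0.0466754; B: 0; C: 0.0269619.
By total probability, P(X = 3) = 0.25·0.0466754 + 0.125·0 + 0.625·0.0269619 = 0.02852.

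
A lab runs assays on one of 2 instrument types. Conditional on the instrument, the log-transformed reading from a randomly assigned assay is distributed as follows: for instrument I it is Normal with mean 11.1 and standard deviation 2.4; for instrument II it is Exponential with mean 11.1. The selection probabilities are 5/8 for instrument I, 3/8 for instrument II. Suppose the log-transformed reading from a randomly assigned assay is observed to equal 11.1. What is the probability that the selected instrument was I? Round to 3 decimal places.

Likelihoods f(11.1 | ·): I: 0.166226; II: 0.0331423.
Posterior ∝ prior × likelihood. Numerator for I: 0.625·0.166226 = 0.103891.
Normalizing constant: 0.625·0.166226 + 0.375·0.0331423 = 0.11632.
P(I | observation) = 0.103891 / 0.11632 = 0.893153.

0.893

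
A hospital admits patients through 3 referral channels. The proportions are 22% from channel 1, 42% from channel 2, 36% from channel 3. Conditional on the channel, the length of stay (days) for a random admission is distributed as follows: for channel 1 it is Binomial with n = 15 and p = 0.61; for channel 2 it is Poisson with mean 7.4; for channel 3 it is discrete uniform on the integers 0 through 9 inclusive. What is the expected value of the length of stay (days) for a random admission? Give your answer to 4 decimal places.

6.7410

Component means — 1: 9.15; 2: 7.4; 3: 4.5.
E[X] = 0.22·9.15 + 0.42·7.4 + 0.36·4.5 = 6.741.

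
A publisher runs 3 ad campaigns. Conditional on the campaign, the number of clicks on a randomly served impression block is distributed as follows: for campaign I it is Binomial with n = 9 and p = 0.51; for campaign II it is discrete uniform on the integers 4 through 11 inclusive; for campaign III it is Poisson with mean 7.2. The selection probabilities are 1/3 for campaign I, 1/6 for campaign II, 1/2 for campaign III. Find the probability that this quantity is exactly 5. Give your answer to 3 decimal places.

Conditional on each campaign, P(X = 5): I: 0.250614; II: 0.125; III: 0.120382.
By total probability, P(X = 5) = 0.333333·0.250614 + 0.166667·0.125 + 0.5·0.120382 = 0.164562.

0.165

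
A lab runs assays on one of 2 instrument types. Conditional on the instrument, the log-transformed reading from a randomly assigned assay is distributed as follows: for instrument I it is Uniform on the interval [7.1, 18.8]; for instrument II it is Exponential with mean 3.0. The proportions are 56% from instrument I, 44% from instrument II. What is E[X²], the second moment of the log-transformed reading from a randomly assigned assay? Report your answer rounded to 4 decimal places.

For each component E[X²] = Var + (mean)², giving I: 179.11; II: 18.
Overall E[X²] = 0.56·179.11 + 0.44·18 = 108.222.

108.2216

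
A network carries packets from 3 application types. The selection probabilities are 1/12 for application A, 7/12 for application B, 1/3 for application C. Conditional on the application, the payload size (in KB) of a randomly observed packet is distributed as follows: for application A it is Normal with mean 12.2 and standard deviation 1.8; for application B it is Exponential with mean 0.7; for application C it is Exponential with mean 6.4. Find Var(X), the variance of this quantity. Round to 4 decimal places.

Per component, A: μ=12.2, E[X²]=152.08; B: μ=0.7, E[X²]=0.98; C: μ=6.4, E[X²]=81.92.
E[X] = 0.0833333·12.2 + 0.583333·0.7 + 0.333333·6.4 = 3.55833.
E[X²] = 0.0833333·152.08 + 0.583333·0.98 + 0.333333·81.92 = 40.5517.
Var(X) = E[X²] − (E[X])² = 40.5517 − 12.6617 = 27.8899.

27.8899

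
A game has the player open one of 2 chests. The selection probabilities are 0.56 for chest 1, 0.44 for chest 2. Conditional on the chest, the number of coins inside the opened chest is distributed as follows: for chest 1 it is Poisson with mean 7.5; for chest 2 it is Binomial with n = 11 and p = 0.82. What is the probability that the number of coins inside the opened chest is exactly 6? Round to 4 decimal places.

0.0882

Conditional on each chest, P(X = 6): 1: 0.136718; 2: 0.0265392.
By total probability, P(X = 6) = 0.56·0.136718 + 0.44·0.0265392 = 0.0882395.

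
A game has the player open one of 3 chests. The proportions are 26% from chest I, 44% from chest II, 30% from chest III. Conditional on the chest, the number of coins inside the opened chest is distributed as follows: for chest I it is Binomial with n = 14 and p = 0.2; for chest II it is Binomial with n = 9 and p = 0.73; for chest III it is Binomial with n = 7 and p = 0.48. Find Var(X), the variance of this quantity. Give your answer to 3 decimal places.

4.898

Per component, I: μ=2.8, E[X²]=10.08; II: μ=6.57, E[X²]=44.9388; III: μ=3.36, E[X²]=13.0368.
E[X] = 0.26·2.8 + 0.44·6.57 + 0.3·3.36 = 4.6268.
E[X²] = 0.26·10.08 + 0.44·44.9388 + 0.3·13.0368 = 26.3049.
Var(X) = E[X²] − (E[X])² = 26.3049 − 21.4073 = 4.89763.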